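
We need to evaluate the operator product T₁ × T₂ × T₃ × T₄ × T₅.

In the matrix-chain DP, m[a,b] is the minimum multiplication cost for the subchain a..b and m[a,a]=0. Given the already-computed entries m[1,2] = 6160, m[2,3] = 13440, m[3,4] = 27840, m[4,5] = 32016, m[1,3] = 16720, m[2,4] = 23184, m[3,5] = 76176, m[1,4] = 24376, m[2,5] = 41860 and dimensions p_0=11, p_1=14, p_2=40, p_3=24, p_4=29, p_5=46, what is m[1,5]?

m[1,5] = min over k∈[1,4] of m[1,k]+m[k+1,5]+p_{0}·p_k·p_{5}.
k=1: 0 + 41860 + 11·14·46 = 48944; k=2: 6160 + 76176 + 11·40·46 = 102576; k=3: 16720 + 32016 + 11·24·46 = 60880; k=4: 24376 + 0 + 11·29·46 = 39050.
Minimum: 39050 at k=4.

39050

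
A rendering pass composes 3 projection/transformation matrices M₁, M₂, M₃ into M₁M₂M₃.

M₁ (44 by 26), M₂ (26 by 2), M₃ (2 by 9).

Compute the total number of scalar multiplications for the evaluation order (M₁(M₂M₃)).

10764

(M₂M₃): 26×2 by 2×9 → 26×9, cost 26·2·9 = 468
(M₁(M₂M₃)): 44×26 by 26×9 → 44×9, cost 44·26·9 = 10296; cumulative 10764
Total: 10764 scalar multiplications.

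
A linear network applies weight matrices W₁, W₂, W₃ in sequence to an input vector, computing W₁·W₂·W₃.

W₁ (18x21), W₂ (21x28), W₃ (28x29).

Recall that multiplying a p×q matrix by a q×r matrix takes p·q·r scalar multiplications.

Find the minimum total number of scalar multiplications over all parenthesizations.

25200

Order (W₁·(W₂·W₃)): (W₂·W₃): 21×28 by 28×29 → 21×29, cost 21·28·29 = 17052; (W₁·(W₂·W₃)): 18×21 by 21×29 → 18×29, cost 18·21·29 = 10962; cumulative 28014. Total 28014.
Order ((W₁·W₂)·W₃): (W₁·W₂): 18×21 by 21×28 → 18×28, cost 18·21·28 = 10584; ((W₁·W₂)·W₃): 18×28 by 28×29 → 18×29, cost 18·28·29 = 14616; cumulative 25200. Total 25200.
Minimum: 25200.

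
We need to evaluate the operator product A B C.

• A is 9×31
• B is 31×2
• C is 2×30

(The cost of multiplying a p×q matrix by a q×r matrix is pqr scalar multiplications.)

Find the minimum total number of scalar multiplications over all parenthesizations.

1098

Order (A (B C)): (B C): 31×2 by 2×30 → 31×30, cost 31·2·30 = 1860; (A (B C)): 9×31 by 31×30 → 9×30, cost 9·31·30 = 8370; cumulative 10230. Total 10230.
Order ((A B) C): (A B): 9×31 by 31×2 → 9×2, cost 9·31·2 = 558; ((A B) C): 9×2 by 2×30 → 9×30, cost 9·2·30 = 540; cumulative 1098. Total 1098.
Minimum: 1098.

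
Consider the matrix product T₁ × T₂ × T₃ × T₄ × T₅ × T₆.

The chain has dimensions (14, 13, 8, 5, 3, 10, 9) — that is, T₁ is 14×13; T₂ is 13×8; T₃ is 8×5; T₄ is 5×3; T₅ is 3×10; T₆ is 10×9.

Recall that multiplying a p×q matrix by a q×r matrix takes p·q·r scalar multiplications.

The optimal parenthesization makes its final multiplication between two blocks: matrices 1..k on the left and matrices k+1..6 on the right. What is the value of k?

Adjacent pairs: T₁T₂ = 14·13·8 = 1456; T₂T₃ = 13·8·5 = 520; T₃T₄ = 8·5·3 = 120; T₄T₅ = 5·3·10 = 150; T₅T₆ = 3·10·9 = 270.
Length 3: T₁..T₃: k=1: 0+520+14·13·5=1430; k=2: 1456+0+14·8·5=2016 → min 1430 | T₂..T₄: k=2: 0+120+13·8·3=432; k=3: 520+0+13·5·3=715 → min 432 | T₃..T₅: k=3: 0+150+8·5·10=550; k=4: 120+0+8·3·10=360 → min 360 | T₄..T₆: k=4: 0+270+5·3·9=405; k=5: 150+0+5·10·9=600 → min 405.
Length 4: T₁..T₄: k=1: 0+432+14·13·3=978; k=2: 1456+120+14·8·3=1912; k=3: 1430+0+14·5·3=1640 → min 978 | T₂..T₅: k=2: 0+360+13·8·10=1400; k=3: 520+150+13·5·10=1320; k=4: 432+0+13·3·10=822 → min 822 | T₃..T₆: k=3: 0+405+8·5·9=765; k=4: 120+270+8·3·9=606; k=5: 360+0+8·10·9=1080 → min 606.
Length 5: T₁..T₅: k=1: 0+822+14·13·10=2642; k=2: 1456+360+14·8·10=2936; k=3: 1430+150+14·5·10=2280; k=4: 978+0+14·3·10=1398 → min 1398 | T₂..T₆: k=2: 0+606+13·8·9=1542; k=3: 520+405+13·5·9=1510; k=4: 432+270+13·3·9=1053; k=5: 822+0+13·10·9=1992 → min 1053.
Top-level splits: k=1: (T₁..T₁)·(T₂..T₆) → 0+1053+14·13·9 = 2691; k=2: (T₁..T₂)·(T₃..T₆) → 1456+606+14·8·9 = 3070; k=3: (T₁..T₃)·(T₄..T₆) → 1430+405+14·5·9 = 2465; k=4: (T₁..T₄)·(T₅..T₆) → 978+270+14·3·9 = 1626; k=5: (T₁..T₅)·(T₆..T₆) → 1398+0+14·10·9 = 2658.
Best split is after T₄, i.e. k = 4.

4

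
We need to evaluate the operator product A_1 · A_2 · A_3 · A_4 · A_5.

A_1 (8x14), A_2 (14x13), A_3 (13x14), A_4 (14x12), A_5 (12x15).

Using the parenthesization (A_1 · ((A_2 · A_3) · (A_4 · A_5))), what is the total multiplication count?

(A_2 · A_3): 14×13 by 13×14 → 14×14, cost 14·13·14 = 2548
(A_4 · A_5): 14×12 by 12×15 → 14×15, cost 14·12·15 = 2520
((A_2 · A_3) · (A_4 · A_5)): 14×14 by 14×15 → 14×15, cost 14·14·15 = 2940; cumulative 8008
(A_1 · ((A_2 · A_3) · (A_4 · A_5))): 8×14 by 14×15 → 8×15, cost 8·14·15 = 1680; cumulative 9688
Total: 9688 scalar multiplications.

9688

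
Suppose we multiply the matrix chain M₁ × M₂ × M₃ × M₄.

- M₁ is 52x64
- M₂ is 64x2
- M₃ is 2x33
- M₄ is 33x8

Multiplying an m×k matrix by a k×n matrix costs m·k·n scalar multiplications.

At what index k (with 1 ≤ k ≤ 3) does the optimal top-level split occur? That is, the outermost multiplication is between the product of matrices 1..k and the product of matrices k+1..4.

Adjacent pairs: M₁M₂ = 52·64·2 = 6656; M₂M₃ = 64·2·33 = 4224; M₃M₄ = 2·33·8 = 528.
Length 3: M₁..M₃: k=1: 0+4224+52·64·33=114048; k=2: 6656+0+52·2·33=10088 → min 10088 | M₂..M₄: k=2: 0+528+64·2·8=1552; k=3: 4224+0+64·33·8=21120 → min 1552.
Top-level splits: k=1: (M₁..M₁)·(M₂..M₄) → 0+1552+52·64·8 = 28176; k=2: (M₁..M₂)·(M₃..M₄) → 6656+528+52·2·8 = 8016; k=3: (M₁..M₃)·(M₄..M₄) → 10088+0+52·33·8 = 23816.
Best split is after M₂, i.e. k = 2.

2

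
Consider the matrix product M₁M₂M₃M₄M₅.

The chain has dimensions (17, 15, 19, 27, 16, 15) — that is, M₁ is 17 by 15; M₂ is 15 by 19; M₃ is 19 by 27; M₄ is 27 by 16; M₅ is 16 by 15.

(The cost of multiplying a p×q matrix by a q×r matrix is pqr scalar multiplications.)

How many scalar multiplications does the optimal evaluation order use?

Adjacent pairs: M₁M₂ = 17·15·19 = 4845; M₂M₃ = 15·19·27 = 7695; M₃M₄ = 19·27·16 = 8208; M₄M₅ = 27·16·15 = 6480.
Length 3: M₁..M₃: k=1: 0+7695+17·15·27=14580; k=2: 4845+0+17·19·27=13566 → min 13566 | M₂..M₄: k=2: 0+8208+15·19·16=12768; k=3: 7695+0+15·27·16=14175 → min 12768 | M₃..M₅: k=3: 0+6480+19·27·15=14175; k=4: 8208+0+19·16·15=12768 → min 12768.
Length 4: M₁..M₄: k=1: 0+12768+17·15·16=16848; k=2: 4845+8208+17·19·16=18221; k=3: 13566+0+17·27·16=20910 → min 16848 | M₂..M₅: k=2: 0+12768+15·19·15=17043; k=3: 7695+6480+15·27·15=20250; k=4: 12768+0+15·16·15=16368 → min 16368.
Length 5: M₁..M₅: k=1: 0+16368+17·15·15=20193; k=2: 4845+12768+17·19·15=22458; k=3: 13566+6480+17·27·15=26931; k=4: 16848+0+17·16·15=20928 → min 20193.
Optimal order: (M₁((M₂(M₃M₄))M₅)) with cost 20193.

20193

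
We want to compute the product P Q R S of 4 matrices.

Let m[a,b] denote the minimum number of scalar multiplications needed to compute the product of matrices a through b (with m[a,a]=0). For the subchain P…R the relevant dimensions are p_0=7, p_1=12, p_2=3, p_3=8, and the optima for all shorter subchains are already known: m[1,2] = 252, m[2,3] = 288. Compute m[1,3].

m[1,3] = min over k∈[1,2] of m[1,k]+m[k+1,3]+p_{0}·p_k·p_{3}.
k=1: 0 + 288 + 7·12·8 = 960; k=2: 252 + 0 + 7·3·8 = 420.
Minimum: 420 at k=2.

420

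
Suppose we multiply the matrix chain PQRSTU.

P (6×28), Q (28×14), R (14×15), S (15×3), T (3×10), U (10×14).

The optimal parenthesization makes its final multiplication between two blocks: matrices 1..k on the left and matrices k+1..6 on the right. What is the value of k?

4

Adjacent pairs: PQ = 6·28·14 = 2352; QR = 28·14·15 = 5880; RS = 14·15·3 = 630; ST = 15·3·10 = 450; TU = 3·10·14 = 420.
Length 3: P..R: k=1: 0+5880+6·28·15=8400; k=2: 2352+0+6·14·15=3612 → min 3612 | Q..S: k=2: 0+630+28·14·3=1806; k=3: 5880+0+28·15·3=7140 → min 1806 | R..T: k=3: 0+450+14·15·10=2550; k=4: 630+0+14·3·10=1050 → min 1050 | S..U: k=4: 0+420+15·3·14=1050; k=5: 450+0+15·10·14=2550 → min 1050.
Length 4: P..S: k=1: 0+1806+6·28·3=2310; k=2: 2352+630+6·14·3=3234; k=3: 3612+0+6·15·3=3882 → min 2310 | Q..T: k=2: 0+1050+28·14·10=4970; k=3: 5880+450+28·15·10=10530; k=4: 1806+0+28·3·10=2646 → min 2646 | R..U: k=3: 0+1050+14·15·14=3990; k=4: 630+420+14·3·14=1638; k=5: 1050+0+14·10·14=3010 → min 1638.
Length 5: P..T: k=1: 0+2646+6·28·10=4326; k=2: 2352+1050+6·14·10=4242; k=3: 3612+450+6·15·10=4962; k=4: 2310+0+6·3·10=2490 → min 2490 | Q..U: k=2: 0+1638+28·14·14=7126; k=3: 5880+1050+28·15·14=12810; k=4: 1806+420+28·3·14=3402; k=5: 2646+0+28·10·14=6566 → min 3402.
Top-level splits: k=1: (P..P)·(Q..U) → 0+3402+6·28·14 = 5754; k=2: (P..Q)·(R..U) → 2352+1638+6·14·14 = 5166; k=3: (P..R)·(S..U) → 3612+1050+6·15·14 = 5922; k=4: (P..S)·(T..U) → 2310+420+6·3·14 = 2982; k=5: (P..T)·(U..U) → 2490+0+6·10·14 = 3330.
Best split is after S, i.e. k = 4.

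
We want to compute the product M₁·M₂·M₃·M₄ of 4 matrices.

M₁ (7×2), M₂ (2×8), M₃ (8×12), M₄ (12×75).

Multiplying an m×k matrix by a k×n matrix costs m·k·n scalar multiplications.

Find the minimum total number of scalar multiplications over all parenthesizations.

Adjacent pairs: M₁M₂ = 7·2·8 = 112; M₂M₃ = 2·8·12 = 192; M₃M₄ = 8·12·75 = 7200.
Length 3: M₁..M₃: k=1: 0+192+7·2·12=360; k=2: 112+0+7·8·12=784 → min 360 | M₂..M₄: k=2: 0+7200+2·8·75=8400; k=3: 192+0+2·12·75=1992 → min 1992.
Length 4: M₁..M₄: k=1: 0+1992+7·2·75=3042; k=2: 112+7200+7·8·75=11512; k=3: 360+0+7·12·75=6660 → min 3042.
Optimal order: (M₁·((M₂·M₃)·M₄)) with cost 3042.

3042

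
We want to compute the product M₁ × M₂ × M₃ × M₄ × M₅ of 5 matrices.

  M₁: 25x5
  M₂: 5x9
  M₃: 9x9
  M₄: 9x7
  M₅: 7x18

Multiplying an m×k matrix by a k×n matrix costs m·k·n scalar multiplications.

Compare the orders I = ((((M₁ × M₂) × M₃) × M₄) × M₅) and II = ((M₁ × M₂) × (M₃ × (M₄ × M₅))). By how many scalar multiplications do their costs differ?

108

Order I = ((((M₁ × M₂) × M₃) × M₄) × M₅): (M₁ × M₂): 25×5 by 5×9 → 25×9, cost 25·5·9 = 1125; ((M₁ × M₂) × M₃): 25×9 by 9×9 → 25×9, cost 25·9·9 = 2025; cumulative 3150; (((M₁ × M₂) × M₃) × M₄): 25×9 by 9×7 → 25×7, cost 25·9·7 = 1575; cumulative 4725; ((((M₁ × M₂) × M₃) × M₄) × M₅): 25×7 by 7×18 → 25×18, cost 25·7·18 = 3150; cumulative 7875. Total 7875.
Order II = ((M₁ × M₂) × (M₃ × (M₄ × M₅))): (M₁ × M₂): 25×5 by 5×9 → 25×9, cost 25·5·9 = 1125; (M₄ × M₅): 9×7 by 7×18 → 9×18, cost 9·7·18 = 1134; (M₃ × (M₄ × M₅)): 9×9 by 9×18 → 9×18, cost 9·9·18 = 1458; cumulative 2592; ((M₁ × M₂) × (M₃ × (M₄ × M₅))): 25×9 by 9×18 → 25×18, cost 25·9·18 = 4050; cumulative 7767. Total 7767.
Difference: |7875 − 7767| = 108.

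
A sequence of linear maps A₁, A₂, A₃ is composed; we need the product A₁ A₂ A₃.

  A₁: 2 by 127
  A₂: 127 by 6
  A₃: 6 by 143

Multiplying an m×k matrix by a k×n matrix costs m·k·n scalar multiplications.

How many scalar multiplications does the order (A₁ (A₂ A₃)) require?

145288

(A₂ A₃): 127×6 by 6×143 → 127×143, cost 127·6·143 = 108966
(A₁ (A₂ A₃)): 2×127 by 127×143 → 2×143, cost 2·127·143 = 36322; cumulative 145288
Total: 145288 scalar multiplications.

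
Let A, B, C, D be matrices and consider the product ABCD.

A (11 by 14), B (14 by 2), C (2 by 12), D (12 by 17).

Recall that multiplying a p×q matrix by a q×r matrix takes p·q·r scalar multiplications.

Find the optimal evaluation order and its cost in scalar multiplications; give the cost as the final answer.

1090

Adjacent pairs: AB = 11·14·2 = 308; BC = 14·2·12 = 336; CD = 2·12·17 = 408.
Length 3: A..C: k=1: 0+336+11·14·12=2184; k=2: 308+0+11·2·12=572 → min 572 | B..D: k=2: 0+408+14·2·17=884; k=3: 336+0+14·12·17=3192 → min 884.
Length 4: A..D: k=1: 0+884+11·14·17=3502; k=2: 308+408+11·2·17=1090; k=3: 572+0+11·12·17=2816 → min 1090.
Optimal parenthesization: ((AB)(CD)) with cost 1090.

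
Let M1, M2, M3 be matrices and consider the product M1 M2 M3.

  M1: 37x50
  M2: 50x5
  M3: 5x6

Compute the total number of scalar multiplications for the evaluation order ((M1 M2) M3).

(M1 M2): 37×50 by 50×5 → 37×5, cost 37·50·5 = 9250
((M1 M2) M3): 37×5 by 5×6 → 37×6, cost 37·5·6 = 1110; cumulative 10360
Total: 10360 scalar multiplications.

10360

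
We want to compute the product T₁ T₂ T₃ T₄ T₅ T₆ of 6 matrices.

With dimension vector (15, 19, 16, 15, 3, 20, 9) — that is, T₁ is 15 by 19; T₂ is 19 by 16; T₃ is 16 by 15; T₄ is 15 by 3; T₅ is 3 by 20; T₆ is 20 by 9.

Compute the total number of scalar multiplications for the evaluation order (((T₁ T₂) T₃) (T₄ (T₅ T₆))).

(T₁ T₂): 15×19 by 19×16 → 15×16, cost 15·19·16 = 4560
((T₁ T₂) T₃): 15×16 by 16×15 → 15×15, cost 15·16·15 = 3600; cumulative 8160
(T₅ T₆): 3×20 by 20×9 → 3×9, cost 3·20·9 = 540
(T₄ (T₅ T₆)): 15×3 by 3×9 → 15×9, cost 15·3·9 = 405; cumulative 945
(((T₁ T₂) T₃) (T₄ (T₅ T₆))): 15×15 by 15×9 → 15×9, cost 15·15·9 = 2025; cumulative 11130
Total: 11130 scalar multiplications.

11130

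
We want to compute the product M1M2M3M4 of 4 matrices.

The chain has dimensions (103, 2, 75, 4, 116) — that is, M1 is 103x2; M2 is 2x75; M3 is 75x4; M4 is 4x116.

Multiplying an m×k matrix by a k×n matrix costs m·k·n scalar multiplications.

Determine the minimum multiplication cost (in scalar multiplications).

Adjacent pairs: M1M2 = 103·2·75 = 15450; M2M3 = 2·75·4 = 600; M3M4 = 75·4·116 = 34800.
Length 3: M1..M3: k=1: 0+600+103·2·4=1424; k=2: 15450+0+103·75·4=46350 → min 1424 | M2..M4: k=2: 0+34800+2·75·116=52200; k=3: 600+0+2·4·116=1528 → min 1528.
Length 4: M1..M4: k=1: 0+1528+103·2·116=25424; k=2: 15450+34800+103·75·116=946350; k=3: 1424+0+103·4·116=49216 → min 25424.
Optimal order: (M1((M2M3)M4)) with cost 25424.

25424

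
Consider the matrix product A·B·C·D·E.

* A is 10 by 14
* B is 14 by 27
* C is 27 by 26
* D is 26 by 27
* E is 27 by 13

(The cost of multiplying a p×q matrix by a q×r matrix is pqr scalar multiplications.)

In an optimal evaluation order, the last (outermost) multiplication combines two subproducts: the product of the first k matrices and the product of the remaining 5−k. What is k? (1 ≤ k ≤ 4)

Adjacent pairs: AB = 10·14·27 = 3780; BC = 14·27·26 = 9828; CD = 27·26·27 = 18954; DE = 26·27·13 = 9126.
Length 3: A..C: k=1: 0+9828+10·14·26=13468; k=2: 3780+0+10·27·26=10800 → min 10800 | B..D: k=2: 0+18954+14·27·27=29160; k=3: 9828+0+14·26·27=19656 → min 19656 | C..E: k=3: 0+9126+27·26·13=18252; k=4: 18954+0+27·27·13=28431 → min 18252.
Length 4: A..D: k=1: 0+19656+10·14·27=23436; k=2: 3780+18954+10·27·27=30024; k=3: 10800+0+10·26·27=17820 → min 17820 | B..E: k=2: 0+18252+14·27·13=23166; k=3: 9828+9126+14·26·13=23686; k=4: 19656+0+14·27·13=24570 → min 23166.
Top-level splits: k=1: (A..A)·(B..E) → 0+23166+10·14·13 = 24986; k=2: (A..B)·(C..E) → 3780+18252+10·27·13 = 25542; k=3: (A..C)·(D..E) → 10800+9126+10·26·13 = 23306; k=4: (A..D)·(E..E) → 17820+0+10·27·13 = 21330.
Best split is after D, i.e. k = 4.

4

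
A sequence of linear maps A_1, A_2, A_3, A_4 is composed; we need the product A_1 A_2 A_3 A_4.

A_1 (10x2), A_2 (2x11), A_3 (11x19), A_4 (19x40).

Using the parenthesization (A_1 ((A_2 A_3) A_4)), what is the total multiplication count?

(A_2 A_3): 2×11 by 11×19 → 2×19, cost 2·11·19 = 418
((A_2 A_3) A_4): 2×19 by 19×40 → 2×40, cost 2·19·40 = 1520; cumulative 1938
(A_1 ((A_2 A_3) A_4)): 10×2 by 2×40 → 10×40, cost 10·2·40 = 800; cumulative 2738
Total: 2738 scalar multiplications.

2738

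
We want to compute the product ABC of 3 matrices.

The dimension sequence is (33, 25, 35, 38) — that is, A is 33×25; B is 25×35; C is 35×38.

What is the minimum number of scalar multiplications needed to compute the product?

Order (A(BC)): (BC): 25×35 by 35×38 → 25×38, cost 25·35·38 = 33250; (A(BC)): 33×25 by 25×38 → 33×38, cost 33·25·38 = 31350; cumulative 64600. Total 64600.
Order ((AB)C): (AB): 33×25 by 25×35 → 33×35, cost 33·25·35 = 28875; ((AB)C): 33×35 by 35×38 → 33×38, cost 33·35·38 = 43890; cumulative 72765. Total 72765.
Minimum: 64600.

64600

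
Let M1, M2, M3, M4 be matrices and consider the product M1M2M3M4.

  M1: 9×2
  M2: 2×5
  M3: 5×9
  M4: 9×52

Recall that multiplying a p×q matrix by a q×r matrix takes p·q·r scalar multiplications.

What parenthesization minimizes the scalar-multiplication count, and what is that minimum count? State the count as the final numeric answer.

1962

Adjacent pairs: M1M2 = 9·2·5 = 90; M2M3 = 2·5·9 = 90; M3M4 = 5·9·52 = 2340.
Length 3: M1..M3: k=1: 0+90+9·2·9=252; k=2: 90+0+9·5·9=495 → min 252 | M2..M4: k=2: 0+2340+2·5·52=2860; k=3: 90+0+2·9·52=1026 → min 1026.
Length 4: M1..M4: k=1: 0+1026+9·2·52=1962; k=2: 90+2340+9·5·52=4770; k=3: 252+0+9·9·52=4464 → min 1962.
Optimal parenthesization: (M1((M2M3)M4)) with cost 1962.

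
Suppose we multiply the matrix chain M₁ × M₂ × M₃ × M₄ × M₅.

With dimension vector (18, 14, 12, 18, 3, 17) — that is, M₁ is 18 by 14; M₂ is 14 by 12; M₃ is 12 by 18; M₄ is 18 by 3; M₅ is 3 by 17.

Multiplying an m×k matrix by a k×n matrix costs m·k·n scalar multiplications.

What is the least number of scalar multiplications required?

Adjacent pairs: M₁M₂ = 18·14·12 = 3024; M₂M₃ = 14·12·18 = 3024; M₃M₄ = 12·18·3 = 648; M₄M₅ = 18·3·17 = 918.
Length 3: M₁..M₃: k=1: 0+3024+18·14·18=7560; k=2: 3024+0+18·12·18=6912 → min 6912 | M₂..M₄: k=2: 0+648+14·12·3=1152; k=3: 3024+0+14·18·3=3780 → min 1152 | M₃..M₅: k=3: 0+918+12·18·17=4590; k=4: 648+0+12·3·17=1260 → min 1260.
Length 4: M₁..M₄: k=1: 0+1152+18·14·3=1908; k=2: 3024+648+18·12·3=4320; k=3: 6912+0+18·18·3=7884 → min 1908 | M₂..M₅: k=2: 0+1260+14·12·17=4116; k=3: 3024+918+14·18·17=8226; k=4: 1152+0+14·3·17=1866 → min 1866.
Length 5: M₁..M₅: k=1: 0+1866+18·14·17=6150; k=2: 3024+1260+18·12·17=7956; k=3: 6912+918+18·18·17=13338; k=4: 1908+0+18·3·17=2826 → min 2826.
Optimal order: ((M₁ × (M₂ × (M₃ × M₄))) × M₅) with cost 2826.

2826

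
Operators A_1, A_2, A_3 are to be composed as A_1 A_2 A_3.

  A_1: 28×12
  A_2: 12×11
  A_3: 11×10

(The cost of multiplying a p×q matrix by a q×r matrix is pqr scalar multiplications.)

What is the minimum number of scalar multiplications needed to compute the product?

4680

Order (A_1 (A_2 A_3)): (A_2 A_3): 12×11 by 11×10 → 12×10, cost 12·11·10 = 1320; (A_1 (A_2 A_3)): 28×12 by 12×10 → 28×10, cost 28·12·10 = 3360; cumulative 4680. Total 4680.
Order ((A_1 A_2) A_3): (A_1 A_2): 28×12 by 12×11 → 28×11, cost 28·12·11 = 3696; ((A_1 A_2) A_3): 28×11 by 11×10 → 28×10, cost 28·11·10 = 3080; cumulative 6776. Total 6776.
Minimum: 4680.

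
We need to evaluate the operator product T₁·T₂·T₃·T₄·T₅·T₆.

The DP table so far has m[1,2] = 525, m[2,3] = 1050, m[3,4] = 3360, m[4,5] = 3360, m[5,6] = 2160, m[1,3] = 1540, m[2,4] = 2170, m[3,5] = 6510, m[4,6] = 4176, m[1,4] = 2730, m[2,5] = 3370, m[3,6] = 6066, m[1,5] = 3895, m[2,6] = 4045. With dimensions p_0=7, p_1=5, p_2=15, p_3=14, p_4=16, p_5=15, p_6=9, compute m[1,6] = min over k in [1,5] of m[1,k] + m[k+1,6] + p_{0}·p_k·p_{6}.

4360

m[1,6] = min over k∈[1,5] of m[1,k]+m[k+1,6]+p_{0}·p_k·p_{6}.
k=1: 0 + 4045 + 7·5·9 = 4360; k=2: 525 + 6066 + 7·15·9 = 7536; k=3: 1540 + 4176 + 7·14·9 = 6598; k=4: 2730 + 2160 + 7·16·9 = 5898; k=5: 3895 + 0 + 7·15·9 = 4840.
Minimum: 4360 at k=1.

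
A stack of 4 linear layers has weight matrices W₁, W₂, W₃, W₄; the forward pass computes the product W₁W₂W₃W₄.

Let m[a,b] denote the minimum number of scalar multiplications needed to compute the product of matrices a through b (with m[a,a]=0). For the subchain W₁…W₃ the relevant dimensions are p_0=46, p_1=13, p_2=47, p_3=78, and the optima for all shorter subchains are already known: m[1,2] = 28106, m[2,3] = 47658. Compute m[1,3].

m[1,3] = min over k∈[1,2] of m[1,k]+m[k+1,3]+p_{0}·p_k·p_{3}.
k=1: 0 + 47658 + 46·13·78 = 94302; k=2: 28106 + 0 + 46·47·78 = 196742.
Minimum: 94302 at k=1.

94302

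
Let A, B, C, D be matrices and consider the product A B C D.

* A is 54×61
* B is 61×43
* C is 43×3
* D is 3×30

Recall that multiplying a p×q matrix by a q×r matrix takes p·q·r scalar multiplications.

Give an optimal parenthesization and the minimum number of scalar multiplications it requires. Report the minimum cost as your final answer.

Adjacent pairs: AB = 54·61·43 = 141642; BC = 61·43·3 = 7869; CD = 43·3·30 = 3870.
Length 3: A..C: k=1: 0+7869+54·61·3=17751; k=2: 141642+0+54·43·3=148608 → min 17751 | B..D: k=2: 0+3870+61·43·30=82560; k=3: 7869+0+61·3·30=13359 → min 13359.
Length 4: A..D: k=1: 0+13359+54·61·30=112179; k=2: 141642+3870+54·43·30=215172; k=3: 17751+0+54·3·30=22611 → min 22611.
Optimal parenthesization: ((A (B C)) D) with cost 22611.

22611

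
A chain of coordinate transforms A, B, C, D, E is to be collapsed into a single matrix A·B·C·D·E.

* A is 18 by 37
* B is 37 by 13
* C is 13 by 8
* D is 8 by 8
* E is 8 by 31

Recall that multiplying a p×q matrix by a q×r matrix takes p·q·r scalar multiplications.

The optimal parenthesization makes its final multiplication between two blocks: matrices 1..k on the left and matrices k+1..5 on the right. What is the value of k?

4

Adjacent pairs: AB = 18·37·13 = 8658; BC = 37·13·8 = 3848; CD = 13·8·8 = 832; DE = 8·8·31 = 1984.
Length 3: A..C: k=1: 0+3848+18·37·8=9176; k=2: 8658+0+18·13·8=10530 → min 9176 | B..D: k=2: 0+832+37·13·8=4680; k=3: 3848+0+37·8·8=6216 → min 4680 | C..E: k=3: 0+1984+13·8·31=5208; k=4: 832+0+13·8·31=4056 → min 4056.
Length 4: A..D: k=1: 0+4680+18·37·8=10008; k=2: 8658+832+18·13·8=11362; k=3: 9176+0+18·8·8=10328 → min 10008 | B..E: k=2: 0+4056+37·13·31=18967; k=3: 3848+1984+37·8·31=15008; k=4: 4680+0+37·8·31=13856 → min 13856.
Top-level splits: k=1: (A..A)·(B..E) → 0+13856+18·37·31 = 34502; k=2: (A..B)·(C..E) → 8658+4056+18·13·31 = 19968; k=3: (A..C)·(D..E) → 9176+1984+18·8·31 = 15624; k=4: (A..D)·(E..E) → 10008+0+18·8·31 = 14472.
Best split is after D, i.e. k = 4.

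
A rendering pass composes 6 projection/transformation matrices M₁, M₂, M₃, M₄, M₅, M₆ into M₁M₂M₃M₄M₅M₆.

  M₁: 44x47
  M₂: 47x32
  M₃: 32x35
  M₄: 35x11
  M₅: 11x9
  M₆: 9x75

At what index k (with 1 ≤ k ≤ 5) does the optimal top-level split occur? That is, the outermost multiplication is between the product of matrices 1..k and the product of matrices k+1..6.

Adjacent pairs: M₁M₂ = 44·47·32 = 66176; M₂M₃ = 47·32·35 = 52640; M₃M₄ = 32·35·11 = 12320; M₄M₅ = 35·11·9 = 3465; M₅M₆ = 11·9·75 = 7425.
Length 3: M₁..M₃: k=1: 0+52640+44·47·35=125020; k=2: 66176+0+44·32·35=115456 → min 115456 | M₂..M₄: k=2: 0+12320+47·32·11=28864; k=3: 52640+0+47·35·11=70735 → min 28864 | M₃..M₅: k=3: 0+3465+32·35·9=13545; k=4: 12320+0+32·11·9=15488 → min 13545 | M₄..M₆: k=4: 0+7425+35·11·75=36300; k=5: 3465+0+35·9·75=27090 → min 27090.
Length 4: M₁..M₄: k=1: 0+28864+44·47·11=51612; k=2: 66176+12320+44·32·11=93984; k=3: 115456+0+44·35·11=132396 → min 51612 | M₂..M₅: k=2: 0+13545+47·32·9=27081; k=3: 52640+3465+47·35·9=70910; k=4: 28864+0+47·11·9=33517 → min 27081 | M₃..M₆: k=3: 0+27090+32·35·75=111090; k=4: 12320+7425+32·11·75=46145; k=5: 13545+0+32·9·75=35145 → min 35145.
Length 5: M₁..M₅: k=1: 0+27081+44·47·9=45693; k=2: 66176+13545+44·32·9=92393; k=3: 115456+3465+44·35·9=132781; k=4: 51612+0+44·11·9=55968 → min 45693 | M₂..M₆: k=2: 0+35145+47·32·75=147945; k=3: 52640+27090+47·35·75=203105; k=4: 28864+7425+47·11·75=75064; k=5: 27081+0+47·9·75=58806 → min 58806.
Top-level splits: k=1: (M₁..M₁)·(M₂..M₆) → 0+58806+44·47·75 = 213906; k=2: (M₁..M₂)·(M₃..M₆) → 66176+35145+44·32·75 = 206921; k=3: (M₁..M₃)·(M₄..M₆) → 115456+27090+44·35·75 = 258046; k=4: (M₁..M₄)·(M₅..M₆) → 51612+7425+44·11·75 = 95337; k=5: (M₁..M₅)·(M₆..M₆) → 45693+0+44·9·75 = 75393.
Best split is after M₅, i.e. k = 5.

5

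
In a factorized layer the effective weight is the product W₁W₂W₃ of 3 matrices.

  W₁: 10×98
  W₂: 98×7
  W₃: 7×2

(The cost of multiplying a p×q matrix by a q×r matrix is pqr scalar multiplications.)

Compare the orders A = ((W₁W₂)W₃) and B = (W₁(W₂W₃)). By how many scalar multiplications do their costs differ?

3668

Order A = ((W₁W₂)W₃): (W₁W₂): 10×98 by 98×7 → 10×7, cost 10·98·7 = 6860; ((W₁W₂)W₃): 10×7 by 7×2 → 10×2, cost 10·7·2 = 140; cumulative 7000. Total 7000.
Order B = (W₁(W₂W₃)): (W₂W₃): 98×7 by 7×2 → 98×2, cost 98·7·2 = 1372; (W₁(W₂W₃)): 10×98 by 98×2 → 10×2, cost 10·98·2 = 1960; cumulative 3332. Total 3332.
Difference: |7000 − 3332| = 3668.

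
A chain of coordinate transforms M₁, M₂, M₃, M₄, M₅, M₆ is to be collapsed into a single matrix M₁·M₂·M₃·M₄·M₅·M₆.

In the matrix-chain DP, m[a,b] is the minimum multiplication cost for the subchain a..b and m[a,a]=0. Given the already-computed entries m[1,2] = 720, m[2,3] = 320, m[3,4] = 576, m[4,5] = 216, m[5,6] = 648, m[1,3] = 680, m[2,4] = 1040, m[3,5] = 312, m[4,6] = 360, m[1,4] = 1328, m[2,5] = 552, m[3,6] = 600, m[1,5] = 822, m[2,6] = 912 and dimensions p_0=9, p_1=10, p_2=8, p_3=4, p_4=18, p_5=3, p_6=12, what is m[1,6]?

1146

m[1,6] = min over k∈[1,5] of m[1,k]+m[k+1,6]+p_{0}·p_k·p_{6}.
k=1: 0 + 912 + 9·10·12 = 1992; k=2: 720 + 600 + 9·8·12 = 2184; k=3: 680 + 360 + 9·4·12 = 1472; k=4: 1328 + 648 + 9·18·12 = 3920; k=5: 822 + 0 + 9·3·12 = 1146.
Minimum: 1146 at k=5.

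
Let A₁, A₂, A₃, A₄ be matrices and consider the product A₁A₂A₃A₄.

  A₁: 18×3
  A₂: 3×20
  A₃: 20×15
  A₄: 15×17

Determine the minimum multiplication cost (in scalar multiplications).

2583

Adjacent pairs: A₁A₂ = 18·3·20 = 1080; A₂A₃ = 3·20·15 = 900; A₃A₄ = 20·15·17 = 5100.
Length 3: A₁..A₃: k=1: 0+900+18·3·15=1710; k=2: 1080+0+18·20·15=6480 → min 1710 | A₂..A₄: k=2: 0+5100+3·20·17=6120; k=3: 900+0+3·15·17=1665 → min 1665.
Length 4: A₁..A₄: k=1: 0+1665+18·3·17=2583; k=2: 1080+5100+18·20·17=12300; k=3: 1710+0+18·15·17=6300 → min 2583.
Optimal order: (A₁((A₂A₃)A₄)) with cost 2583.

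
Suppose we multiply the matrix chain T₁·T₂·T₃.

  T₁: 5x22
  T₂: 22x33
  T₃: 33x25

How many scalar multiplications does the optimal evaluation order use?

7755

Order (T₁·(T₂·T₃)): (T₂·T₃): 22×33 by 33×25 → 22×25, cost 22·33·25 = 18150; (T₁·(T₂·T₃)): 5×22 by 22×25 → 5×25, cost 5·22·25 = 2750; cumulative 20900. Total 20900.
Order ((T₁·T₂)·T₃): (T₁·T₂): 5×22 by 22×33 → 5×33, cost 5·22·33 = 3630; ((T₁·T₂)·T₃): 5×33 by 33×25 → 5×25, cost 5·33·25 = 4125; cumulative 7755. Total 7755.
Minimum: 7755.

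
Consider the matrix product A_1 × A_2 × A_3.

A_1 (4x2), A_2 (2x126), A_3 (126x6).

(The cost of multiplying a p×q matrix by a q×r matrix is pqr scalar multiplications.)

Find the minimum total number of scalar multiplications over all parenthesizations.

Order (A_1 × (A_2 × A_3)): (A_2 × A_3): 2×126 by 126×6 → 2×6, cost 2·126·6 = 1512; (A_1 × (A_2 × A_3)): 4×2 by 2×6 → 4×6, cost 4·2·6 = 48; cumulative 1560. Total 1560.
Order ((A_1 × A_2) × A_3): (A_1 × A_2): 4×2 by 2×126 → 4×126, cost 4·2·126 = 1008; ((A_1 × A_2) × A_3): 4×126 by 126×6 → 4×6, cost 4·126·6 = 3024; cumulative 4032. Total 4032.
Minimum: 1560.

1560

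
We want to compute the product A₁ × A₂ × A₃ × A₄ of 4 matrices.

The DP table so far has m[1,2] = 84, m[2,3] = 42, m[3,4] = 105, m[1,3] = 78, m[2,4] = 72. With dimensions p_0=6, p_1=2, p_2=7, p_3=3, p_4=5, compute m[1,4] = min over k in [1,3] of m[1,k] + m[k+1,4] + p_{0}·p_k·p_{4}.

m[1,4] = min over k∈[1,3] of m[1,k]+m[k+1,4]+p_{0}·p_k·p_{4}.
k=1: 0 + 72 + 6·2·5 = 132; k=2: 84 + 105 + 6·7·5 = 399; k=3: 78 + 0 + 6·3·5 = 168.
Minimum: 132 at k=1.

132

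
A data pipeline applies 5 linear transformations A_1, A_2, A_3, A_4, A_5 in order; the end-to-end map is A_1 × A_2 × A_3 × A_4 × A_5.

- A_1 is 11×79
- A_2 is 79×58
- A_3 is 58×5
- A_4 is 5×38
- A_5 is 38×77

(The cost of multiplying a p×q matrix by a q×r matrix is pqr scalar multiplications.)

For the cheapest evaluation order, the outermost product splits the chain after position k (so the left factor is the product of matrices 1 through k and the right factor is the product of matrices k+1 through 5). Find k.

Adjacent pairs: A_1A_2 = 11·79·58 = 50402; A_2A_3 = 79·58·5 = 22910; A_3A_4 = 58·5·38 = 11020; A_4A_5 = 5·38·77 = 14630.
Length 3: A_1..A_3: k=1: 0+22910+11·79·5=27255; k=2: 50402+0+11·58·5=53592 → min 27255 | A_2..A_4: k=2: 0+11020+79·58·38=185136; k=3: 22910+0+79·5·38=37920 → min 37920 | A_3..A_5: k=3: 0+14630+58·5·77=36960; k=4: 11020+0+58·38·77=180728 → min 36960.
Length 4: A_1..A_4: k=1: 0+37920+11·79·38=70942; k=2: 50402+11020+11·58·38=85666; k=3: 27255+0+11·5·38=29345 → min 29345 | A_2..A_5: k=2: 0+36960+79·58·77=389774; k=3: 22910+14630+79·5·77=67955; k=4: 37920+0+79·38·77=269074 → min 67955.
Top-level splits: k=1: (A_1..A_1)·(A_2..A_5) → 0+67955+11·79·77 = 134868; k=2: (A_1..A_2)·(A_3..A_5) → 50402+36960+11·58·77 = 136488; k=3: (A_1..A_3)·(A_4..A_5) → 27255+14630+11·5·77 = 46120; k=4: (A_1..A_4)·(A_5..A_5) → 29345+0+11·38·77 = 61531.
Best split is after A_3, i.e. k = 3.

3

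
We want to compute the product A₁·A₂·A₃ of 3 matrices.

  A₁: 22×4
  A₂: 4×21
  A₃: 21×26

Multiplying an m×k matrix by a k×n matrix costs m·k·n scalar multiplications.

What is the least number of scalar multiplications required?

Order (A₁·(A₂·A₃)): (A₂·A₃): 4×21 by 21×26 → 4×26, cost 4·21·26 = 2184; (A₁·(A₂·A₃)): 22×4 by 4×26 → 22×26, cost 22·4·26 = 2288; cumulative 4472. Total 4472.
Order ((A₁·A₂)·A₃): (A₁·A₂): 22×4 by 4×21 → 22×21, cost 22·4·21 = 1848; ((A₁·A₂)·A₃): 22×21 by 21×26 → 22×26, cost 22·21·26 = 12012; cumulative 13860. Total 13860.
Minimum: 4472.

4472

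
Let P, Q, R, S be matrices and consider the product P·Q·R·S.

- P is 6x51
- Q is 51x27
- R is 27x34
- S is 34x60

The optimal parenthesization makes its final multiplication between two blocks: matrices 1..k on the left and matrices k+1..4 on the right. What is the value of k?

Adjacent pairs: PQ = 6·51·27 = 8262; QR = 51·27·34 = 46818; RS = 27·34·60 = 55080.
Length 3: P..R: k=1: 0+46818+6·51·34=57222; k=2: 8262+0+6·27·34=13770 → min 13770 | Q..S: k=2: 0+55080+51·27·60=137700; k=3: 46818+0+51·34·60=150858 → min 137700.
Top-level splits: k=1: (P..P)·(Q..S) → 0+137700+6·51·60 = 156060; k=2: (P..Q)·(R..S) → 8262+55080+6·27·60 = 73062; k=3: (P..R)·(S..S) → 13770+0+6·34·60 = 26010.
Best split is after R, i.e. k = 3.

3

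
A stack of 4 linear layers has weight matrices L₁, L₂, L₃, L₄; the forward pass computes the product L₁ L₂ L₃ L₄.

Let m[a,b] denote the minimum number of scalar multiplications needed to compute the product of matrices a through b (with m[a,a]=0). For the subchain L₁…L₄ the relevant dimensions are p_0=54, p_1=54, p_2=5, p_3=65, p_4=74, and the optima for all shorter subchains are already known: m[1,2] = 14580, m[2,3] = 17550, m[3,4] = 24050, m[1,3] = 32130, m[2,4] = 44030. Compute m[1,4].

m[1,4] = min over k∈[1,3] of m[1,k]+m[k+1,4]+p_{0}·p_k·p_{4}.
k=1: 0 + 44030 + 54·54·74 = 259814; k=2: 14580 + 24050 + 54·5·74 = 58610; k=3: 32130 + 0 + 54·65·74 = 291870.
Minimum: 58610 at k=2.

58610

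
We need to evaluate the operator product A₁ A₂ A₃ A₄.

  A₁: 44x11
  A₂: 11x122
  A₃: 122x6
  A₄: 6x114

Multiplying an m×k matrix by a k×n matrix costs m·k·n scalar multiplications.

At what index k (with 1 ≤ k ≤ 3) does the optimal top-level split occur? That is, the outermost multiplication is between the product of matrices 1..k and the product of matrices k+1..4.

3

Adjacent pairs: A₁A₂ = 44·11·122 = 59048; A₂A₃ = 11·122·6 = 8052; A₃A₄ = 122·6·114 = 83448.
Length 3: A₁..A₃: k=1: 0+8052+44·11·6=10956; k=2: 59048+0+44·122·6=91256 → min 10956 | A₂..A₄: k=2: 0+83448+11·122·114=236436; k=3: 8052+0+11·6·114=15576 → min 15576.
Top-level splits: k=1: (A₁..A₁)·(A₂..A₄) → 0+15576+44·11·114 = 70752; k=2: (A₁..A₂)·(A₃..A₄) → 59048+83448+44·122·114 = 754448; k=3: (A₁..A₃)·(A₄..A₄) → 10956+0+44·6·114 = 41052.
Best split is after A₃, i.e. k = 3.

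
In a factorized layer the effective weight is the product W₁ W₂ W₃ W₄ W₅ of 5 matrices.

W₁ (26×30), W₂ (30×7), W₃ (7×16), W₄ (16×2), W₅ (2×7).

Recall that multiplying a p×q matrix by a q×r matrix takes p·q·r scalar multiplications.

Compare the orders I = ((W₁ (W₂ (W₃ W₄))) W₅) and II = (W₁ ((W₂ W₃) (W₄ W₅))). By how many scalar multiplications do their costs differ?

9836

Order I = ((W₁ (W₂ (W₃ W₄))) W₅): (W₃ W₄): 7×16 by 16×2 → 7×2, cost 7·16·2 = 224; (W₂ (W₃ W₄)): 30×7 by 7×2 → 30×2, cost 30·7·2 = 420; cumulative 644; (W₁ (W₂ (W₃ W₄))): 26×30 by 30×2 → 26×2, cost 26·30·2 = 1560; cumulative 2204; ((W₁ (W₂ (W₃ W₄))) W₅): 26×2 by 2×7 → 26×7, cost 26·2·7 = 364; cumulative 2568. Total 2568.
Order II = (W₁ ((W₂ W₃) (W₄ W₅))): (W₂ W₃): 30×7 by 7×16 → 30×16, cost 30·7·16 = 3360; (W₄ W₅): 16×2 by 2×7 → 16×7, cost 16·2·7 = 224; ((W₂ W₃) (W₄ W₅)): 30×16 by 16×7 → 30×7, cost 30·16·7 = 3360; cumulative 6944; (W₁ ((W₂ W₃) (W₄ W₅))): 26×30 by 30×7 → 26×7, cost 26·30·7 = 5460; cumulative 12404. Total 12404.
Difference: |2568 − 12404| = 9836.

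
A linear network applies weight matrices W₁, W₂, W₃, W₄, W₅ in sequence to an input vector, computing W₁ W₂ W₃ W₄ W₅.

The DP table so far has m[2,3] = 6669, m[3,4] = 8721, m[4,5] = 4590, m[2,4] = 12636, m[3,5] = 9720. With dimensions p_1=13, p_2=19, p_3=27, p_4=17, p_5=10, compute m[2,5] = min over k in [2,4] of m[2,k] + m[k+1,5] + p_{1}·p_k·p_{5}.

m[2,5] = min over k∈[2,4] of m[2,k]+m[k+1,5]+p_{1}·p_k·p_{5}.
k=2: 0 + 9720 + 13·19·10 = 12190; k=3: 6669 + 4590 + 13·27·10 = 14769; k=4: 12636 + 0 + 13·17·10 = 14846.
Minimum: 12190 at k=2.

12190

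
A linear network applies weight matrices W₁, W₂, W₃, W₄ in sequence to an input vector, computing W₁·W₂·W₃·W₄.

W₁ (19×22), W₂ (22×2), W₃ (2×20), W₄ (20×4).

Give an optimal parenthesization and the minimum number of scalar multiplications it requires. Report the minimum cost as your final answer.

Adjacent pairs: W₁W₂ = 19·22·2 = 836; W₂W₃ = 22·2·20 = 880; W₃W₄ = 2·20·4 = 160.
Length 3: W₁..W₃: k=1: 0+880+19·22·20=9240; k=2: 836+0+19·2·20=1596 → min 1596 | W₂..W₄: k=2: 0+160+22·2·4=336; k=3: 880+0+22·20·4=2640 → min 336.
Length 4: W₁..W₄: k=1: 0+336+19·22·4=2008; k=2: 836+160+19·2·4=1148; k=3: 1596+0+19·20·4=3116 → min 1148.
Optimal parenthesization: ((W₁·W₂)·(W₃·W₄)) with cost 1148.

1148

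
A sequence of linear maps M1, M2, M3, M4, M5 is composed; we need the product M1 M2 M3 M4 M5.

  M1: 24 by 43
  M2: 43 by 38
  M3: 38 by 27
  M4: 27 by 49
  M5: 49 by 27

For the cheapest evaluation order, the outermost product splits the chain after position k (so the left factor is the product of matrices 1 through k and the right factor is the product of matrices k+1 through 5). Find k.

3

Adjacent pairs: M1M2 = 24·43·38 = 39216; M2M3 = 43·38·27 = 44118; M3M4 = 38·27·49 = 50274; M4M5 = 27·49·27 = 35721.
Length 3: M1..M3: k=1: 0+44118+24·43·27=71982; k=2: 39216+0+24·38·27=63840 → min 63840 | M2..M4: k=2: 0+50274+43·38·49=130340; k=3: 44118+0+43·27·49=101007 → min 101007 | M3..M5: k=3: 0+35721+38·27·27=63423; k=4: 50274+0+38·49·27=100548 → min 63423.
Length 4: M1..M4: k=1: 0+101007+24·43·49=151575; k=2: 39216+50274+24·38·49=134178; k=3: 63840+0+24·27·49=95592 → min 95592 | M2..M5: k=2: 0+63423+43·38·27=107541; k=3: 44118+35721+43·27·27=111186; k=4: 101007+0+43·49·27=157896 → min 107541.
Top-level splits: k=1: (M1..M1)·(M2..M5) → 0+107541+24·43·27 = 135405; k=2: (M1..M2)·(M3..M5) → 39216+63423+24·38·27 = 127263; k=3: (M1..M3)·(M4..M5) → 63840+35721+24·27·27 = 117057; k=4: (M1..M4)·(M5..M5) → 95592+0+24·49·27 = 127344.
Best split is after M3, i.e. k = 3.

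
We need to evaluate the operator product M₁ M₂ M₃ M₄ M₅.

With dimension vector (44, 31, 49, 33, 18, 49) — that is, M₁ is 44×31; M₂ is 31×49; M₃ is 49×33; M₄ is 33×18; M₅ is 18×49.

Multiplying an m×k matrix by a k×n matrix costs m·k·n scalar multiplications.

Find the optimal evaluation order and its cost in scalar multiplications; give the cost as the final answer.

Adjacent pairs: M₁M₂ = 44·31·49 = 66836; M₂M₃ = 31·49·33 = 50127; M₃M₄ = 49·33·18 = 29106; M₄M₅ = 33·18·49 = 29106.
Length 3: M₁..M₃: k=1: 0+50127+44·31·33=95139; k=2: 66836+0+44·49·33=137984 → min 95139 | M₂..M₄: k=2: 0+29106+31·49·18=56448; k=3: 50127+0+31·33·18=68541 → min 56448 | M₃..M₅: k=3: 0+29106+49·33·49=108339; k=4: 29106+0+49·18·49=72324 → min 72324.
Length 4: M₁..M₄: k=1: 0+56448+44·31·18=81000; k=2: 66836+29106+44·49·18=134750; k=3: 95139+0+44·33·18=121275 → min 81000 | M₂..M₅: k=2: 0+72324+31·49·49=146755; k=3: 50127+29106+31·33·49=129360; k=4: 56448+0+31·18·49=83790 → min 83790.
Length 5: M₁..M₅: k=1: 0+83790+44·31·49=150626; k=2: 66836+72324+44·49·49=244804; k=3: 95139+29106+44·33·49=195393; k=4: 81000+0+44·18·49=119808 → min 119808.
Optimal parenthesization: ((M₁ (M₂ (M₃ M₄))) M₅) with cost 119808.

119808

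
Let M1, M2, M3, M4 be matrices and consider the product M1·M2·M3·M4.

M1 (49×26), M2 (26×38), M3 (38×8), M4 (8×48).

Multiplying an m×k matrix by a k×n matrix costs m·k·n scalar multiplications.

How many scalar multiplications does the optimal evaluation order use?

36912

Adjacent pairs: M1M2 = 49·26·38 = 48412; M2M3 = 26·38·8 = 7904; M3M4 = 38·8·48 = 14592.
Length 3: M1..M3: k=1: 0+7904+49·26·8=18096; k=2: 48412+0+49·38·8=63308 → min 18096 | M2..M4: k=2: 0+14592+26·38·48=62016; k=3: 7904+0+26·8·48=17888 → min 17888.
Length 4: M1..M4: k=1: 0+17888+49·26·48=79040; k=2: 48412+14592+49·38·48=152380; k=3: 18096+0+49·8·48=36912 → min 36912.
Optimal order: ((M1·(M2·M3))·M4) with cost 36912.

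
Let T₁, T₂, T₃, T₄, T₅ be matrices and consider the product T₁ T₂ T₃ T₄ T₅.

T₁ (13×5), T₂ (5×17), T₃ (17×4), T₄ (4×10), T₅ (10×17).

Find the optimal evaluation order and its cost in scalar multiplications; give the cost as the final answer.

Adjacent pairs: T₁T₂ = 13·5·17 = 1105; T₂T₃ = 5·17·4 = 340; T₃T₄ = 17·4·10 = 680; T₄T₅ = 4·10·17 = 680.
Length 3: T₁..T₃: k=1: 0+340+13·5·4=600; k=2: 1105+0+13·17·4=1989 → min 600 | T₂..T₄: k=2: 0+680+5·17·10=1530; k=3: 340+0+5·4·10=540 → min 540 | T₃..T₅: k=3: 0+680+17·4·17=1836; k=4: 680+0+17·10·17=3570 → min 1836.
Length 4: T₁..T₄: k=1: 0+540+13·5·10=1190; k=2: 1105+680+13·17·10=3995; k=3: 600+0+13·4·10=1120 → min 1120 | T₂..T₅: k=2: 0+1836+5·17·17=3281; k=3: 340+680+5·4·17=1360; k=4: 540+0+5·10·17=1390 → min 1360.
Length 5: T₁..T₅: k=1: 0+1360+13·5·17=2465; k=2: 1105+1836+13·17·17=6698; k=3: 600+680+13·4·17=2164; k=4: 1120+0+13·10·17=3330 → min 2164.
Optimal parenthesization: ((T₁ (T₂ T₃)) (T₄ T₅)) with cost 2164.

2164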